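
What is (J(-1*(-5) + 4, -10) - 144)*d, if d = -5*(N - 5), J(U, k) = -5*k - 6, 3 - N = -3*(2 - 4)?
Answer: -4000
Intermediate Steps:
N = -3 (N = 3 - (-3)*(2 - 4) = 3 - (-3)*(-2) = 3 - 1*6 = 3 - 6 = -3)
J(U, k) = -6 - 5*k
d = 40 (d = -5*(-3 - 5) = -5*(-8) = 40)
(J(-1*(-5) + 4, -10) - 144)*d = ((-6 - 5*(-10)) - 144)*40 = ((-6 + 50) - 144)*40 = (44 - 144)*40 = -100*40 = -4000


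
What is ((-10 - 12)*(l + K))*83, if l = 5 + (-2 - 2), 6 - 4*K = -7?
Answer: -15521/2 ≈ -7760.5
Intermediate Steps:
K = 13/4 (K = 3/2 - 1/4*(-7) = 3/2 + 7/4 = 13/4 ≈ 3.2500)
l = 1 (l = 5 - 4 = 1)
((-10 - 12)*(l + K))*83 = ((-10 - 12)*(1 + 13/4))*83 = -22*17/4*83 = -187/2*83 = -15521/2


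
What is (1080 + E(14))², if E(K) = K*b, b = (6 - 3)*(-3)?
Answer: 910116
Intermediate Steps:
b = -9 (b = 3*(-3) = -9)
E(K) = -9*K (E(K) = K*(-9) = -9*K)
(1080 + E(14))² = (1080 - 9*14)² = (1080 - 126)² = 954² = 910116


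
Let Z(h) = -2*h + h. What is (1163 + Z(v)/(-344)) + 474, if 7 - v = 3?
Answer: 140783/86 ≈ 1637.0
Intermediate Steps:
v = 4 (v = 7 - 1*3 = 7 - 3 = 4)
Z(h) = -h
(1163 + Z(v)/(-344)) + 474 = (1163 - 1*4/(-344)) + 474 = (1163 - 4*(-1/344)) + 474 = (1163 + 1/86) + 474 = 100019/86 + 474 = 140783/86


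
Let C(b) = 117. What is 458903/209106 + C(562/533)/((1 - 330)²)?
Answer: 49696585025/22633842546 ≈ 2.1957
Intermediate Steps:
458903/209106 + C(562/533)/((1 - 330)²) = 458903/209106 + 117/((1 - 330)²) = 458903*(1/209106) + 117/((-329)²) = 458903/209106 + 117/108241 = 49696585025/22633842546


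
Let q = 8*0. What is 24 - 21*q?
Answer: 24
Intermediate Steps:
q = 0
24 - 21*q = 24 - 21*0 = 24 + 0 = 24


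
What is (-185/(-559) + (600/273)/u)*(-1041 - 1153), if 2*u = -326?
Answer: -444252090/637819 ≈ -696.52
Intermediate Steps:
u = -163 (u = (½)*(-326) = -163)
(-185/(-559) + (600/273)/u)*(-1041 - 1153) = (-185/(-559) + (600/273)/(-163))*(-1041 - 1153) = (-185*(-1/559) + (600*(1/273))*(-1/163))*(-2194) = (185/559 + (200/91)*(-1/163))*(-2194) = (185/559 - 200/14833)*(-2194) = (202485/637819)*(-2194) = -444252090/637819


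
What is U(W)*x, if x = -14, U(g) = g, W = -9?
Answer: 126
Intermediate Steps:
U(W)*x = -9*(-14) = 126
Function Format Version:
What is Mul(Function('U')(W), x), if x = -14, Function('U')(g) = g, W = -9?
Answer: 126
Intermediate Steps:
Mul(Function('U')(W), x) = Mul(-9, -14) = 126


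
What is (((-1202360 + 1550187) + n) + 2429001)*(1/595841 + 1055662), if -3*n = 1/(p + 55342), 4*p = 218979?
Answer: 769129190765001155245464/262376796827 ≈ 2.9314e+12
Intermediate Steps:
p = 218979/4 (p = (1/4)*218979 = 218979/4 ≈ 54745.)
n = -4/1321041 (n = -1/(3*(218979/4 + 55342)) = -1/(3*440347/4) = -1/3*4/440347 = -4/1321041 ≈ -3.0279e-6)
(((-1202360 + 1550187) + n) + 2429001)*(1/595841 + 1055662) = (((-1202360 + 1550187) - 4/1321041) + 2429001)*(1/595841 + 1055662) = ((347827 - 4/1321041) + 2429001)*(1/595841 + 1055662) = (459493727903/1321041 + 2429001)*(629006701743/595841) = (3668303637944/1321041)*(629006701743/595841) = 769129190765001155245464/262376796827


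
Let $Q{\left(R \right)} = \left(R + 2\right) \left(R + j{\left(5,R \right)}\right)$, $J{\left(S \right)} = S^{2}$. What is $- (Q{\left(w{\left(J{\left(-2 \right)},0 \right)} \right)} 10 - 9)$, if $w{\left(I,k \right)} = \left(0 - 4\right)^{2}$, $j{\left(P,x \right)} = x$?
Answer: $-5751$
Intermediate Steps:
$w{\left(I,k \right)} = 16$ ($w{\left(I,k \right)} = \left(-4\right)^{2} = 16$)
$Q{\left(R \right)} = 2 R \left(2 + R\right)$ ($Q{\left(R \right)} = \left(R + 2\right) \left(R + R\right) = \left(2 + R\right) 2 R = 2 R \left(2 + R\right)$)
$- (Q{\left(w{\left(J{\left(-2 \right)},0 \right)} \right)} 10 - 9) = - (2 \cdot 16 \left(2 + 16\right) 10 - 9) = - (2 \cdot 16 \cdot 18 \cdot 10 - 9) = - (576 \cdot 10 - 9) = - (5760 - 9) = \left(-1\right) 5751 = -5751$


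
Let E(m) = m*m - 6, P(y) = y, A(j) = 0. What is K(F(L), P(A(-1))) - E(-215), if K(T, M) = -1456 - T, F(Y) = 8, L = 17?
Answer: -47683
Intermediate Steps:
E(m) = -6 + m**2 (E(m) = m**2 - 6 = -6 + m**2)
K(F(L), P(A(-1))) - E(-215) = (-1456 - 1*8) - (-6 + (-215)**2) = (-1456 - 8) - (-6 + 46225) = -1464 - 1*46219 = -1464 - 46219 = -47683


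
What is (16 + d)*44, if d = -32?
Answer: -704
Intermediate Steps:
(16 + d)*44 = (16 - 32)*44 = -16*44 = -704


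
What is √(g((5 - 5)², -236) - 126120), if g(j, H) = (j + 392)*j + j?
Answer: 2*I*√31530 ≈ 355.13*I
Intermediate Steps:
g(j, H) = j + j*(392 + j) (g(j, H) = (392 + j)*j + j = j*(392 + j) + j = j + j*(392 + j))
√(g((5 - 5)², -236) - 126120) = √((5 - 5)²*(393 + (5 - 5)²) - 126120) = √(0²*(393 + 0²) - 126120) = √(0*(393 + 0) - 126120) = √(0*393 - 126120) = √(0 - 126120) = √(-126120) = 2*I*√31530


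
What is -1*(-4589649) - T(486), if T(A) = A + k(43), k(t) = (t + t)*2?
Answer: 4588991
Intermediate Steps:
k(t) = 4*t (k(t) = (2*t)*2 = 4*t)
T(A) = 172 + A (T(A) = A + 4*43 = A + 172 = 172 + A)
-1*(-4589649) - T(486) = -1*(-4589649) - (172 + 486) = 4589649 - 1*658 = 4589649 - 658 = 4588991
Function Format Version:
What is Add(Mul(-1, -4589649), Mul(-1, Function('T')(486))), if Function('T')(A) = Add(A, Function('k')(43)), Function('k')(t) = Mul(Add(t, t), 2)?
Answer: 4588991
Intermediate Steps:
Function('k')(t) = Mul(4, t) (Function('k')(t) = Mul(Mul(2, t), 2) = Mul(4, t))
Function('T')(A) = Add(172, A) (Function('T')(A) = Add(A, Mul(4, 43)) = Add(A, 172) = Add(172, A))
Add(Mul(-1, -4589649), Mul(-1, Function('T')(486))) = Add(Mul(-1, -4589649), Mul(-1, Add(172, 486))) = Add(4589649, Mul(-1, 658)) = Add(4589649, -658) = 4588991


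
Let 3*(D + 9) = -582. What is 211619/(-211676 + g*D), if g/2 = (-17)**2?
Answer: -211619/329010 ≈ -0.64320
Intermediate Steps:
D = -203 (D = -9 + (1/3)*(-582) = -9 - 194 = -203)
g = 578 (g = 2*(-17)**2 = 2*289 = 578)
211619/(-211676 + g*D) = 211619/(-211676 + 578*(-203)) = 211619/(-211676 - 117334) = 211619/(-329010) = 211619*(-1/329010) = -211619/329010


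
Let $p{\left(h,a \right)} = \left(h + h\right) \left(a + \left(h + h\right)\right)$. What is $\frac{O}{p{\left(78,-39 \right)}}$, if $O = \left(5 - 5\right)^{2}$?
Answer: $0$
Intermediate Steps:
$p{\left(h,a \right)} = 2 h \left(a + 2 h\right)$
$O = 0$ ($O = 0^{2} = 0$)
$\frac{O}{p{\left(78,-39 \right)}} = \frac{0}{2 \cdot 78 \left(-39 + 2 \cdot 78\right)} = \frac{0}{2 \cdot 78 \left(-39 + 156\right)} = \frac{0}{2 \cdot 78 \cdot 117} = \frac{0}{18252} = 0 \cdot \frac{1}{18252} = 0$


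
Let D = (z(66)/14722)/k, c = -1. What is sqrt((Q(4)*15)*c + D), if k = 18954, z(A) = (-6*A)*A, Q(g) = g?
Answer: I*sqrt(44503819683258)/861237 ≈ 7.746*I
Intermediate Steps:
z(A) = -6*A**2
D = -242/2583711 (D = (-6*66**2/14722)/18954 = (-6*4356*(1/14722))*(1/18954) = -26136*1/14722*(1/18954) = -13068/7361*1/18954 = -242/2583711 ≈ -9.3664e-5)
sqrt((Q(4)*15)*c + D) = sqrt((4*15)*(-1) - 242/2583711) = sqrt(60*(-1) - 242/2583711) = sqrt(-60 - 242/2583711) = sqrt(-155022902/2583711) = I*sqrt(44503819683258)/861237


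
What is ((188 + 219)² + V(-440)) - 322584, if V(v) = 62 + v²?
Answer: 36727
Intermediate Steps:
((188 + 219)² + V(-440)) - 322584 = ((188 + 219)² + (62 + (-440)²)) - 322584 = (407² + (62 + 193600)) - 322584 = (165649 + 193662) - 322584 = 359311 - 322584 = 36727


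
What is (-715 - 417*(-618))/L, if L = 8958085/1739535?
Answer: 89408967837/1791617 ≈ 49904.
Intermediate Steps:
L = 1791617/347907 (L = 8958085*(1/1739535) = 1791617/347907 ≈ 5.1497)
(-715 - 417*(-618))/L = (-715 - 417*(-618))/(1791617/347907) = (-715 + 257706)*(347907/1791617) = 256991*(347907/1791617) = 89408967837/1791617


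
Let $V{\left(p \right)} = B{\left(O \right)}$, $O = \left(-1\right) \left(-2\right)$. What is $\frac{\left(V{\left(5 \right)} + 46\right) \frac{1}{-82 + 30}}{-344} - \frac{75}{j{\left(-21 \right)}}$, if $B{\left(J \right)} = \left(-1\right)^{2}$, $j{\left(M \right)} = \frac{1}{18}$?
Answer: $- \frac{24148753}{17888} \approx -1350.0$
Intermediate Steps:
$j{\left(M \right)} = \frac{1}{18}$
$O = 2$
$B{\left(J \right)} = 1$
$V{\left(p \right)} = 1$
$\frac{\left(V{\left(5 \right)} + 46\right) \frac{1}{-82 + 30}}{-344} - \frac{75}{j{\left(-21 \right)}} = \frac{\left(1 + 46\right) \frac{1}{-82 + 30}}{-344} - 75 \frac{1}{\frac{1}{18}} = \frac{47}{-52} \left(- \frac{1}{344}\right) - 1350 = 47 \left(- \frac{1}{52}\right) \left(- \frac{1}{344}\right) - 1350 = \left(- \frac{47}{52}\right) \left(- \frac{1}{344}\right) - 1350 = \frac{47}{17888} - 1350 = - \frac{24148753}{17888}$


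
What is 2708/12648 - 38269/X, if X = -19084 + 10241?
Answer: 126993289/27961566 ≈ 4.5417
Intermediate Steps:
X = -8843
2708/12648 - 38269/X = 2708/12648 - 38269/(-8843) = 2708*(1/12648) - 38269*(-1/8843) = 677/3162 + 38269/8843 = 126993289/27961566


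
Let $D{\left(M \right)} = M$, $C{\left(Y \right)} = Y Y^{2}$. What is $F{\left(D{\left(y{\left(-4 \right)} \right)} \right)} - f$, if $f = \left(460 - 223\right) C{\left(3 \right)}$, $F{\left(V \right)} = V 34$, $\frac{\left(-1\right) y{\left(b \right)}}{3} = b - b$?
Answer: $-6399$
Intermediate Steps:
$y{\left(b \right)} = 0$ ($y{\left(b \right)} = - 3 \left(b - b\right) = \left(-3\right) 0 = 0$)
$C{\left(Y \right)} = Y^{3}$
$F{\left(V \right)} = 34 V$
$f = 6399$ ($f = \left(460 - 223\right) 3^{3} = 237 \cdot 27 = 6399$)
$F{\left(D{\left(y{\left(-4 \right)} \right)} \right)} - f = 34 \cdot 0 - 6399 = 0 - 6399 = -6399$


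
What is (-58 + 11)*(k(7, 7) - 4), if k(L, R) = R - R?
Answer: 188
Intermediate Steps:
k(L, R) = 0
(-58 + 11)*(k(7, 7) - 4) = (-58 + 11)*(0 - 4) = -47*(-4) = 188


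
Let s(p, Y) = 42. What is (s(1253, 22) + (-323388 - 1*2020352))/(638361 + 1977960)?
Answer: -2343698/2616321 ≈ -0.89580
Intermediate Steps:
(s(1253, 22) + (-323388 - 1*2020352))/(638361 + 1977960) = (42 + (-323388 - 1*2020352))/(638361 + 1977960) = (42 + (-323388 - 2020352))/2616321 = (42 - 2343740)*(1/2616321) = -2343698*1/2616321 = -2343698/2616321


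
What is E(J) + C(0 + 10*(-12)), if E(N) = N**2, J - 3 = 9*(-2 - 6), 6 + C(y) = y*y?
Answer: 19155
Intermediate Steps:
C(y) = -6 + y**2 (C(y) = -6 + y*y = -6 + y**2)
J = -69 (J = 3 + 9*(-2 - 6) = 3 + 9*(-8) = 3 - 72 = -69)
E(J) + C(0 + 10*(-12)) = (-69)**2 + (-6 + (0 + 10*(-12))**2) = 4761 + (-6 + (0 - 120)**2) = 4761 + (-6 + (-120)**2) = 4761 + (-6 + 14400) = 4761 + 14394 = 19155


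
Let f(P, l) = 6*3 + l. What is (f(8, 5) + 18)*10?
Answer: 410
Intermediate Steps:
f(P, l) = 18 + l
(f(8, 5) + 18)*10 = ((18 + 5) + 18)*10 = (23 + 18)*10 = 41*10 = 410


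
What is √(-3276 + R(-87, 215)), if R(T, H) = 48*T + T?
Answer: I*√7539 ≈ 86.827*I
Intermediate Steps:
R(T, H) = 49*T
√(-3276 + R(-87, 215)) = √(-3276 + 49*(-87)) = √(-3276 - 4263) = √(-7539) = I*√7539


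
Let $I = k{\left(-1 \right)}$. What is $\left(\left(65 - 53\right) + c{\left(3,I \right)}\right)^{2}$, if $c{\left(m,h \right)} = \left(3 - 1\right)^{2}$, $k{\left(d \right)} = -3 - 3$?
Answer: $256$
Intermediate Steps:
$k{\left(d \right)} = -6$
$I = -6$
$c{\left(m,h \right)} = 4$ ($c{\left(m,h \right)} = 2^{2} = 4$)
$\left(\left(65 - 53\right) + c{\left(3,I \right)}\right)^{2} = \left(\left(65 - 53\right) + 4\right)^{2} = \left(12 + 4\right)^{2} = 16^{2} = 256$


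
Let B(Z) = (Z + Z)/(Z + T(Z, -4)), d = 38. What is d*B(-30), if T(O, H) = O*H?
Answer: -76/3 ≈ -25.333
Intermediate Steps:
T(O, H) = H*O
B(Z) = -2/3 (B(Z) = (Z + Z)/(Z - 4*Z) = (2*Z)/((-3*Z)) = (2*Z)*(-1/(3*Z)) = -2/3)
d*B(-30) = 38*(-2/3) = -76/3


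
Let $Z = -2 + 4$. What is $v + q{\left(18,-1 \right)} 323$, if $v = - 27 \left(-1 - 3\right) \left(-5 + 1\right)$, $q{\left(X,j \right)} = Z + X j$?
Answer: $-5600$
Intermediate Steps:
$Z = 2$
$q{\left(X,j \right)} = 2 + X j$
$v = -432$ ($v = - 27 \left(\left(-4\right) \left(-4\right)\right) = \left(-27\right) 16 = -432$)
$v + q{\left(18,-1 \right)} 323 = -432 + \left(2 + 18 \left(-1\right)\right) 323 = -432 + \left(2 - 18\right) 323 = -432 - 5168 = -5600$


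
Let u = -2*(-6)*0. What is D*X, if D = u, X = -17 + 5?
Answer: 0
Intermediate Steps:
X = -12
u = 0 (u = 12*0 = 0)
D = 0
D*X = 0*(-12) = 0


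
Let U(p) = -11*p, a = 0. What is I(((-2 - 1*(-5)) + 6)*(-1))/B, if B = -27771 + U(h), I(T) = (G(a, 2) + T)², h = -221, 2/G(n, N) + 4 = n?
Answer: -361/101360 ≈ -0.0035616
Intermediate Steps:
G(n, N) = 2/(-4 + n)
I(T) = (-½ + T)² (I(T) = (2/(-4 + 0) + T)² = (2/(-4) + T)² = (2*(-¼) + T)² = (-½ + T)²)
B = -25340 (B = -27771 - 11*(-221) = -27771 + 2431 = -25340)
I(((-2 - 1*(-5)) + 6)*(-1))/B = ((-1 + 2*(((-2 - 1*(-5)) + 6)*(-1)))²/4)/(-25340) = ((-1 + 2*(((-2 + 5) + 6)*(-1)))²/4)*(-1/25340) = ((-1 + 2*((3 + 6)*(-1)))²/4)*(-1/25340) = ((-1 + 2*(9*(-1)))²/4)*(-1/25340) = ((-1 + 2*(-9))²/4)*(-1/25340) = ((-1 - 18)²/4)*(-1/25340) = ((¼)*(-19)²)*(-1/25340) = ((¼)*361)*(-1/25340) = (361/4)*(-1/25340) = -361/101360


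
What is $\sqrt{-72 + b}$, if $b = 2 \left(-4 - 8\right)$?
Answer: $4 i \sqrt{6} \approx 9.798 i$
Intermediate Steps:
$b = -24$ ($b = 2 \left(-12\right) = -24$)
$\sqrt{-72 + b} = \sqrt{-72 - 24} = \sqrt{-96} = 4 i \sqrt{6}$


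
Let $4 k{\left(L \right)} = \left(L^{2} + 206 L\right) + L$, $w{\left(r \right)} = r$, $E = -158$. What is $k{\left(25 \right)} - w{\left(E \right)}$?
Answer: $1608$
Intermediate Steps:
$k{\left(L \right)} = \frac{L^{2}}{4} + \frac{207 L}{4}$ ($k{\left(L \right)} = \frac{\left(L^{2} + 206 L\right) + L}{4} = \frac{L^{2} + 207 L}{4} = \frac{L^{2}}{4} + \frac{207 L}{4}$)
$k{\left(25 \right)} - w{\left(E \right)} = \frac{1}{4} \cdot 25 \left(207 + 25\right) - -158 = \frac{1}{4} \cdot 25 \cdot 232 + 158 = 1450 + 158 = 1608$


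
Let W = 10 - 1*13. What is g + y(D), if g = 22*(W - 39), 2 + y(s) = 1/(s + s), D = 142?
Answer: -262983/284 ≈ -926.00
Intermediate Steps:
W = -3 (W = 10 - 13 = -3)
y(s) = -2 + 1/(2*s) (y(s) = -2 + 1/(s + s) = -2 + 1/(2*s))
g = -924 (g = 22*(-3 - 39) = 22*(-42) = -924)
g + y(D) = -924 + (-2 + (1/2)/142) = -924 + (-2 + (1/2)*(1/142)) = -924 + (-2 + 1/284) = -924 - 567/284 = -262983/284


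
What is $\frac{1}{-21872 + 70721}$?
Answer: $\frac{1}{48849} \approx 2.0471 \cdot 10^{-5}$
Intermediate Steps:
$\frac{1}{-21872 + 70721} = \frac{1}{48849}$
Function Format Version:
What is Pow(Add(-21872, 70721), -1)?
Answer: Rational(1, 48849) ≈ 2.0471e-5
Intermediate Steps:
Pow(Add(-21872, 70721), -1) = Pow(48849, -1) = Rational(1, 48849)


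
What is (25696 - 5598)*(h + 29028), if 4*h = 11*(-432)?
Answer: 559528320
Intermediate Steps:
h = -1188 (h = (11*(-432))/4 = (¼)*(-4752) = -1188)
(25696 - 5598)*(h + 29028) = (25696 - 5598)*(-1188 + 29028) = 20098*27840 = 559528320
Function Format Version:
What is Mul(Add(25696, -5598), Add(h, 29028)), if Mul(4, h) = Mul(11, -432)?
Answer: 559528320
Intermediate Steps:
h = -1188 (h = Mul(Rational(1, 4), Mul(11, -432)) = Mul(Rational(1, 4), -4752) = -1188)
Mul(Add(25696, -5598), Add(h, 29028)) = Mul(Add(25696, -5598), Add(-1188, 29028)) = Mul(20098, 27840) = 559528320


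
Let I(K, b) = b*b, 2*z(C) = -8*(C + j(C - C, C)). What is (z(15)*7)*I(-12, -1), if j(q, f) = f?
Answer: -840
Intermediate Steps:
z(C) = -8*C (z(C) = (-8*(C + C))/2 = (-16*C)/2 = -8*C)
I(K, b) = b**2
(z(15)*7)*I(-12, -1) = (-8*15*7)*(-1)**2 = -120*7*1 = -840*1 = -840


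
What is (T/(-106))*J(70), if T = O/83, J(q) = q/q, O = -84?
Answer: 42/4399 ≈ 0.0095476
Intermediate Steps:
J(q) = 1
T = -84/83 ≈ -1.0120
(T/(-106))*J(70) = -84/83/(-106)*1 = -84/83*(-1/106)*1 = (42/4399)*1 = 42/4399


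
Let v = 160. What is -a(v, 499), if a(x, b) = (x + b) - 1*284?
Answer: -375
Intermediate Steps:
a(x, b) = -284 + b + x (a(x, b) = (b + x) - 284 = -284 + b + x)
-a(v, 499) = -(-284 + 499 + 160) = -1*375 = -375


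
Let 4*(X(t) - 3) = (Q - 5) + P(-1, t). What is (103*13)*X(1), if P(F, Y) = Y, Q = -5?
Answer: 4017/4 ≈ 1004.3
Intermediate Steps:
X(t) = ½ + t/4 (X(t) = 3 + ((-5 - 5) + t)/4 = 3 + (-10 + t)/4 = 3 + (-5/2 + t/4) = ½ + t/4)
(103*13)*X(1) = (103*13)*(½ + (¼)*1) = 1339*(½ + ¼) = 1339*(¾) = 4017/4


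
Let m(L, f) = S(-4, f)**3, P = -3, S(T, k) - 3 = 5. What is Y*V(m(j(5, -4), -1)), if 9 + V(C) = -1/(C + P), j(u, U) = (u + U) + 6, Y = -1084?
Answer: 4966888/509 ≈ 9758.1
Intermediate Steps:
S(T, k) = 8 (S(T, k) = 3 + 5 = 8)
j(u, U) = 6 + U + u (j(u, U) = (U + u) + 6 = 6 + U + u)
m(L, f) = 512 (m(L, f) = 8**3 = 512)
V(C) = -9 - 1/(-3 + C) (V(C) = -9 - 1/(C - 3) = -9 - 1/(-3 + C))
Y*V(m(j(5, -4), -1)) = -1084*(26 - 9*512)/(-3 + 512) = -1084*(26 - 4608)/509 = -1084*(-4582)/509 = -1084*(-4582/509) = 4966888/509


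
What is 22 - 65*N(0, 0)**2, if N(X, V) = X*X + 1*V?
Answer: 22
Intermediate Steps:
N(X, V) = V + X**2 (N(X, V) = X**2 + V = V + X**2)
22 - 65*N(0, 0)**2 = 22 - 65*(0 + 0**2)**2 = 22 - 65*(0 + 0)**2 = 22 - 65*0**2 = 22 - 65*0 = 22 + 0 = 22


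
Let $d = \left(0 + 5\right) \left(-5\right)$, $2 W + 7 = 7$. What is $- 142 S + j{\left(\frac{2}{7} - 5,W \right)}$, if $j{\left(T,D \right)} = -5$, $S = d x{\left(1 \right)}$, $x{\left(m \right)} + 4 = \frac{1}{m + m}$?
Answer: $-12430$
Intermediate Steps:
$W = 0$ ($W = - \frac{7}{2} + \frac{1}{2} \cdot 7 = - \frac{7}{2} + \frac{7}{2} = 0$)
$x{\left(m \right)} = -4 + \frac{1}{2 m}$ ($x{\left(m \right)} = -4 + \frac{1}{m + m} = -4 + \frac{1}{2 m}$)
$d = -25$ ($d = 5 \left(-5\right) = -25$)
$S = \frac{175}{2}$ ($S = - 25 \left(-4 + \frac{1}{2 \cdot 1}\right) = - 25 \left(-4 + \frac{1}{2} \cdot 1\right) = - 25 \left(-4 + \frac{1}{2}\right) = \left(-25\right) \left(- \frac{7}{2}\right) = \frac{175}{2} \approx 87.5$)
$- 142 S + j{\left(\frac{2}{7} - 5,W \right)} = \left(-142\right) \frac{175}{2} - 5 = -12425 - 5 = -12430$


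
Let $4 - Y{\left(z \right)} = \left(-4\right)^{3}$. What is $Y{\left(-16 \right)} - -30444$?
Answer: $30512$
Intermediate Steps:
$Y{\left(z \right)} = 68$ ($Y{\left(z \right)} = 4 - \left(-4\right)^{3} = 4 - -64 = 4 + 64 = 68$)
$Y{\left(-16 \right)} - -30444 = 68 - -30444 = 68 + 30444 = 30512$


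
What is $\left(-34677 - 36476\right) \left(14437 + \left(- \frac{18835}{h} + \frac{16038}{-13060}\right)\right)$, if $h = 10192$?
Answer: $- \frac{34175921178916533}{33276880} \approx -1.027 \cdot 10^{9}$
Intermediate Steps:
$\left(-34677 - 36476\right) \left(14437 + \left(- \frac{18835}{h} + \frac{16038}{-13060}\right)\right) = \left(-34677 - 36476\right) \left(14437 + \left(- \frac{18835}{10192} + \frac{16038}{-13060}\right)\right) = - 71153 \left(14437 + \left(\left(-18835\right) \frac{1}{10192} + 16038 \left(- \frac{1}{13060}\right)\right)\right) = - 71153 \left(14437 - \frac{102361099}{33276880}\right) = \left(-71153\right) \frac{480315955461}{33276880} = - \frac{34175921178916533}{33276880}$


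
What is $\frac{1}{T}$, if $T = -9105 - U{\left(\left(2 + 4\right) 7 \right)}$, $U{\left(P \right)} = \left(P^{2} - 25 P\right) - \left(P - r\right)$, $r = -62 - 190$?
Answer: $- \frac{1}{9525} \approx -0.00010499$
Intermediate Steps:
$r = -252$ ($r = -62 - 190 = -252$)
$U{\left(P \right)} = -252 + P^{2} - 26 P$ ($U{\left(P \right)} = \left(P^{2} - 25 P\right) - \left(252 + P\right) = -252 + P^{2} - 26 P$)
$T = -9525$ ($T = -9105 - \left(-252 + \left(\left(2 + 4\right) 7\right)^{2} - 26 \left(2 + 4\right) 7\right) = -9105 - \left(-252 + \left(6 \cdot 7\right)^{2} - 26 \cdot 6 \cdot 7\right) = -9105 - \left(-252 + 42^{2} - 1092\right) = -9105 - \left(-252 + 1764 - 1092\right) = -9105 - 420 = -9525$)
$\frac{1}{T} = \frac{1}{-9525} = - \frac{1}{9525}$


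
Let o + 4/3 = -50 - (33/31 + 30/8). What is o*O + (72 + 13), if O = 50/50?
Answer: 10733/372 ≈ 28.852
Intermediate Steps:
o = -20887/372 (o = -4/3 + (-50 - (33/31 + 30/8)) = -4/3 + (-50 - (33*(1/31) + 30*(1/8))) = -4/3 + (-50 - (33/31 + 15/4)) = -4/3 + (-50 - 1*597/124) = -4/3 + (-50 - 597/124) = -4/3 - 6797/124 = -20887/372 ≈ -56.148)
O = 1 (O = 50*(1/50) = 1)
o*O + (72 + 13) = -20887/372*1 + (72 + 13) = -20887/372 + 85 = 10733/372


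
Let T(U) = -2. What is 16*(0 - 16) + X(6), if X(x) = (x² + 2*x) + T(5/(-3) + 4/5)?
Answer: -210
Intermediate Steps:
X(x) = -2 + x² + 2*x (X(x) = (x² + 2*x) - 2 = -2 + x² + 2*x)
16*(0 - 16) + X(6) = 16*(0 - 16) + (-2 + 6² + 2*6) = 16*(-16) + (-2 + 36 + 12) = -256 + 46 = -210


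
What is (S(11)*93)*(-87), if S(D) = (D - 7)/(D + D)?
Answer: -16182/11 ≈ -1471.1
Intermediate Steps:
S(D) = (-7 + D)/(2*D) (S(D) = (-7 + D)/((2*D)) = (-7 + D)*(1/(2*D)) = (-7 + D)/(2*D))
(S(11)*93)*(-87) = (((1/2)*(-7 + 11)/11)*93)*(-87) = (((1/2)*(1/11)*4)*93)*(-87) = ((2/11)*93)*(-87) = (186/11)*(-87) = -16182/11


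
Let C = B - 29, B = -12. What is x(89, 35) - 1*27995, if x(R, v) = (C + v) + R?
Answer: -27912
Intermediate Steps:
C = -41 (C = -12 - 29 = -41)
x(R, v) = -41 + R + v (x(R, v) = (-41 + v) + R = -41 + R + v)
x(89, 35) - 1*27995 = (-41 + 89 + 35) - 1*27995 = 83 - 27995 = -27912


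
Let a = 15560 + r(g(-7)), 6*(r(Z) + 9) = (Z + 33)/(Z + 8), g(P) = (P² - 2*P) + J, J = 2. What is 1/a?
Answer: 219/3405718 ≈ 6.4304e-5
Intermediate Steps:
g(P) = 2 + P² - 2*P (g(P) = (P² - 2*P) + 2 = 2 + P² - 2*P)
r(Z) = -9 + (33 + Z)/(6*(8 + Z)) (r(Z) = -9 + ((Z + 33)/(Z + 8))/6 = -9 + ((33 + Z)/(8 + Z))/6 = -9 + (33 + Z)/(6*(8 + Z)))
a = 3405718/219 (a = 15560 + (-399 - 53*(2 + (-7)² - 2*(-7)))/(6*(8 + (2 + (-7)² - 2*(-7)))) = 15560 + (-399 - 53*(2 + 49 + 14))/(6*(8 + (2 + 49 + 14))) = 15560 + (-399 - 53*65)/(6*(8 + 65)) = 15560 + (⅙)*(-399 - 3445)/73 = 15560 + (⅙)*(1/73)*(-3844) = 15560 - 1922/219 = 3405718/219 ≈ 15551.)
1/a = 1/(3405718/219) = 219/3405718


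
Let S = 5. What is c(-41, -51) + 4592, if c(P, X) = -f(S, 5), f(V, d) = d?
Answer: 4587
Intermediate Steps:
c(P, X) = -5 (c(P, X) = -1*5 = -5)
c(-41, -51) + 4592 = -5 + 4592 = 4587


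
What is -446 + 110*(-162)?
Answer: -18266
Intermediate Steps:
-446 + 110*(-162) = -446 - 17820 = -18266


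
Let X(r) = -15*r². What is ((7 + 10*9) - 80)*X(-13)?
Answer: -43095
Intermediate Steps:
((7 + 10*9) - 80)*X(-13) = ((7 + 10*9) - 80)*(-15*(-13)²) = ((7 + 90) - 80)*(-15*169) = (97 - 80)*(-2535) = 17*(-2535) = -43095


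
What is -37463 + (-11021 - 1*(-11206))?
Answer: -37278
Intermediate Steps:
-37463 + (-11021 - 1*(-11206)) = -37463 + (-11021 + 11206) = -37463 + 185 = -37278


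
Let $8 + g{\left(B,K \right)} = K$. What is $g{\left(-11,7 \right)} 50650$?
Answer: $-50650$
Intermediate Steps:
$g{\left(B,K \right)} = -8 + K$
$g{\left(-11,7 \right)} 50650 = \left(-8 + 7\right) 50650 = \left(-1\right) 50650 = -50650$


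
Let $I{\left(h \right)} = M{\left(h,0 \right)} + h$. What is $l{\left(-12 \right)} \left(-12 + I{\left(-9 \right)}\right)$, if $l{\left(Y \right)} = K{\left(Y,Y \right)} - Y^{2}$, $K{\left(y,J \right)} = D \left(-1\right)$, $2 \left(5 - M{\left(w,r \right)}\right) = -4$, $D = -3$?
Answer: $1974$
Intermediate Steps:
$M{\left(w,r \right)} = 7$ ($M{\left(w,r \right)} = 5 - -2 = 5 + 2 = 7$)
$K{\left(y,J \right)} = 3$ ($K{\left(y,J \right)} = \left(-3\right) \left(-1\right) = 3$)
$l{\left(Y \right)} = 3 - Y^{2}$
$I{\left(h \right)} = 7 + h$
$l{\left(-12 \right)} \left(-12 + I{\left(-9 \right)}\right) = \left(3 - \left(-12\right)^{2}\right) \left(-12 + \left(7 - 9\right)\right) = \left(3 - 144\right) \left(-12 - 2\right) = \left(3 - 144\right) \left(-14\right) = \left(-141\right) \left(-14\right) = 1974$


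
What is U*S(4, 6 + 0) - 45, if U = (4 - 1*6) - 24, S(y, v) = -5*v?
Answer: 735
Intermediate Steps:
U = -26 (U = (4 - 6) - 24 = -2 - 24 = -26)
U*S(4, 6 + 0) - 45 = -(-130)*(6 + 0) - 45 = -(-130)*6 - 45 = -26*(-30) - 45 = 780 - 45 = 735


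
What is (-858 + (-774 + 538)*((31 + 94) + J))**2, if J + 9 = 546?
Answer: 24677268100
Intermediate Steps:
J = 537 (J = -9 + 546 = 537)
(-858 + (-774 + 538)*((31 + 94) + J))**2 = (-858 + (-774 + 538)*((31 + 94) + 537))**2 = (-858 - 236*(125 + 537))**2 = (-858 - 236*662)**2 = (-858 - 156232)**2 = (-157090)**2 = 24677268100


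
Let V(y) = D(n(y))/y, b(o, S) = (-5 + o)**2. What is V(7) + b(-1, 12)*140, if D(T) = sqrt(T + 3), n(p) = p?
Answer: 5040 + sqrt(10)/7 ≈ 5040.5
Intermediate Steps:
D(T) = sqrt(3 + T)
V(y) = sqrt(3 + y)/y
V(7) + b(-1, 12)*140 = sqrt(3 + 7)/7 + (-5 - 1)**2*140 = sqrt(10)/7 + (-6)**2*140 = sqrt(10)/7 + 36*140 = sqrt(10)/7 + 5040 = 5040 + sqrt(10)/7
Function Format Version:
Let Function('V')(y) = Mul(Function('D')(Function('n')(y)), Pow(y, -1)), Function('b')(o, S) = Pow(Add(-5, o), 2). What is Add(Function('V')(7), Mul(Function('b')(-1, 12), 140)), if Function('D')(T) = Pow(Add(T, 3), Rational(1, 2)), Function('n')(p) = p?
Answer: Add(5040, Mul(Rational(1, 7), Pow(10, Rational(1, 2)))) ≈ 5040.5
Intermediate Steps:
Function('D')(T) = Pow(Add(3, T), Rational(1, 2))
Function('V')(y) = Mul(Pow(y, -1), Pow(Add(3, y), Rational(1, 2))) (Function('V')(y) = Mul(Pow(Add(3, y), Rational(1, 2)), Pow(y, -1)) = Mul(Pow(y, -1), Pow(Add(3, y), Rational(1, 2))))
Add(Function('V')(7), Mul(Function('b')(-1, 12), 140)) = Add(Mul(Pow(7, -1), Pow(Add(3, 7), Rational(1, 2))), Mul(Pow(Add(-5, -1), 2), 140)) = Add(Mul(Rational(1, 7), Pow(10, Rational(1, 2))), Mul(Pow(-6, 2), 140)) = Add(Mul(Rational(1, 7), Pow(10, Rational(1, 2))), Mul(36, 140)) = Add(Mul(Rational(1, 7), Pow(10, Rational(1, 2))), 5040) = Add(5040, Mul(Rational(1, 7), Pow(10, Rational(1, 2))))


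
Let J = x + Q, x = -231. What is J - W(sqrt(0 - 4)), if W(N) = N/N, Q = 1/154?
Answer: -35727/154 ≈ -231.99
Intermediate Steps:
Q = 1/154 ≈ 0.0064935
W(N) = 1
J = -35573/154 (J = -231 + 1/154 = -35573/154 ≈ -230.99)
J - W(sqrt(0 - 4)) = -35573/154 - 1*1 = -35573/154 - 1 = -35727/154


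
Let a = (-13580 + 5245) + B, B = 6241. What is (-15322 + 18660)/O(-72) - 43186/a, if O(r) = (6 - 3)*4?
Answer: 625667/2094 ≈ 298.79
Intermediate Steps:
a = -2094 (a = (-13580 + 5245) + 6241 = -8335 + 6241 = -2094)
O(r) = 12 (O(r) = 3*4 = 12)
(-15322 + 18660)/O(-72) - 43186/a = (-15322 + 18660)/12 - 43186/(-2094) = 3338*(1/12) - 43186*(-1/2094) = 1669/6 + 21593/1047 = 625667/2094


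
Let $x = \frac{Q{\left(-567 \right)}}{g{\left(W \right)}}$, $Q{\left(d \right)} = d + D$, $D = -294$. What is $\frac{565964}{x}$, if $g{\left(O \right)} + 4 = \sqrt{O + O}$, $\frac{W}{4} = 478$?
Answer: $\frac{7888}{3} - \frac{7888 \sqrt{239}}{3} \approx -38019.0$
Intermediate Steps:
$W = 1912$ ($W = 4 \cdot 478 = 1912$)
$Q{\left(d \right)} = -294 + d$ ($Q{\left(d \right)} = d - 294 = -294 + d$)
$g{\left(O \right)} = -4 + \sqrt{2} \sqrt{O}$ ($g{\left(O \right)} = -4 + \sqrt{O + O} = -4 + \sqrt{2 O} = -4 + \sqrt{2} \sqrt{O}$)
$x = - \frac{861}{-4 + 4 \sqrt{239}}$ ($x = \frac{-294 - 567}{-4 + \sqrt{2} \sqrt{1912}} = - \frac{861}{-4 + \sqrt{2} \cdot 2 \sqrt{478}} = - \frac{861}{-4 + 4 \sqrt{239}} \approx -14.886$)
$\frac{565964}{x} = \frac{565964}{- \frac{123}{136} - \frac{123 \sqrt{239}}{136}}$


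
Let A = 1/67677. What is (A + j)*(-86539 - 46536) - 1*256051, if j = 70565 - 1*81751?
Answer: 100725093348548/67677 ≈ 1.4883e+9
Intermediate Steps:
A = 1/67677 ≈ 1.4776e-5
j = -11186 (j = 70565 - 81751 = -11186)
(A + j)*(-86539 - 46536) - 1*256051 = (1/67677 - 11186)*(-86539 - 46536) - 1*256051 = -757034921/67677*(-133075) - 256051 = 100742422112075/67677 - 256051 = 100725093348548/67677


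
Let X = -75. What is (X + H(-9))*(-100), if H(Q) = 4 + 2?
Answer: 6900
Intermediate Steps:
H(Q) = 6
(X + H(-9))*(-100) = (-75 + 6)*(-100) = -69*(-100) = 6900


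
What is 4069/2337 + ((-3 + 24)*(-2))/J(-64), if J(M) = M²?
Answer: 8284235/4786176 ≈ 1.7309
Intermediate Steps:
4069/2337 + ((-3 + 24)*(-2))/J(-64) = 4069/2337 + ((-3 + 24)*(-2))/((-64)²) = 4069*(1/2337) + (21*(-2))/4096 = 4069/2337 - 42*1/4096 = 4069/2337 - 21/2048 = 8284235/4786176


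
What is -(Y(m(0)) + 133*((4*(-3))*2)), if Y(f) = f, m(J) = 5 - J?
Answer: 3187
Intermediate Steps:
-(Y(m(0)) + 133*((4*(-3))*2)) = -((5 - 1*0) + 133*((4*(-3))*2)) = -((5 + 0) + 133*(-12*2)) = -(5 + 133*(-24)) = -(5 - 3192) = -1*(-3187) = 3187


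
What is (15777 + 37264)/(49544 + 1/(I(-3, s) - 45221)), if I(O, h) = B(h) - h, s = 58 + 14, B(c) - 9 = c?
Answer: 2398089692/2239983327 ≈ 1.0706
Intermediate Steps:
B(c) = 9 + c
s = 72
I(O, h) = 9 (I(O, h) = (9 + h) - h = 9)
(15777 + 37264)/(49544 + 1/(I(-3, s) - 45221)) = (15777 + 37264)/(49544 + 1/(9 - 45221)) = 53041/(49544 + 1/(-45212)) = 53041/(49544 - 1/45212) = 53041/(2239983327/45212) = 53041*(45212/2239983327) = 2398089692/2239983327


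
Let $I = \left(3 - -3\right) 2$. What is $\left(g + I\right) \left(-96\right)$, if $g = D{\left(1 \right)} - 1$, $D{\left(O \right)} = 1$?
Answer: $-1152$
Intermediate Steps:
$I = 12$ ($I = \left(3 + \left(-2 + 5\right)\right) 2 = \left(3 + 3\right) 2 = 6 \cdot 2 = 12$)
$g = 0$ ($g = 1 - 1 = 0$)
$\left(g + I\right) \left(-96\right) = \left(0 + 12\right) \left(-96\right) = 12 \left(-96\right) = -1152$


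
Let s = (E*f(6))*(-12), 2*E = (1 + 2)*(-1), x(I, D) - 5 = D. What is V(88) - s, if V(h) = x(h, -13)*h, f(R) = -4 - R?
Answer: -524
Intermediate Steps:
x(I, D) = 5 + D
E = -3/2 (E = ((1 + 2)*(-1))/2 = (3*(-1))/2 = (½)*(-3) = -3/2 ≈ -1.5000)
V(h) = -8*h (V(h) = (5 - 13)*h = -8*h)
s = -180 (s = -3*(-4 - 1*6)/2*(-12) = -3*(-4 - 6)/2*(-12) = -3/2*(-10)*(-12) = 15*(-12) = -180)
V(88) - s = -8*88 - 1*(-180) = -704 + 180 = -524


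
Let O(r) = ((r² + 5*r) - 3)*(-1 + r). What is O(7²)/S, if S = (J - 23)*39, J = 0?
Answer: -42288/299 ≈ -141.43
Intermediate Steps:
O(r) = (-1 + r)*(-3 + r² + 5*r) (O(r) = (-3 + r² + 5*r)*(-1 + r) = (-1 + r)*(-3 + r² + 5*r))
S = -897 (S = (0 - 23)*39 = -23*39 = -897)
O(7²)/S = (3 + (7²)³ - 8*7² + 4*(7²)²)/(-897) = (3 + 49³ - 8*49 + 4*49²)*(-1/897) = (3 + 117649 - 392 + 4*2401)*(-1/897) = (3 + 117649 - 392 + 9604)*(-1/897) = 126864*(-1/897) = -42288/299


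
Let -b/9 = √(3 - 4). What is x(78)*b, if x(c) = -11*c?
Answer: 7722*I ≈ 7722.0*I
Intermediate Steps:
b = -9*I (b = -9*√(3 - 4) = -9*I ≈ -9.0*I)
x(78)*b = (-11*78)*(-9*I) = -(-7722)*I = 7722*I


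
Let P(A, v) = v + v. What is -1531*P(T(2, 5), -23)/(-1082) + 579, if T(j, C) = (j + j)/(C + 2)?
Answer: 278026/541 ≈ 513.91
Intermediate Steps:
T(j, C) = 2*j/(2 + C) (T(j, C) = (2*j)/(2 + C) = 2*j/(2 + C))
P(A, v) = 2*v
-1531*P(T(2, 5), -23)/(-1082) + 579 = -1531*2*(-23)/(-1082) + 579 = -(-70426)*(-1)/1082 + 579 = -1531*23/541 + 579 = -35213/541 + 579 = 278026/541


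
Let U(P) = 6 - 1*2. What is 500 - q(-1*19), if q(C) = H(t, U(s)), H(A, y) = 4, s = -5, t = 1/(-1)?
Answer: 496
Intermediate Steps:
t = -1 (t = 1*(-1) = -1)
U(P) = 4 (U(P) = 6 - 2 = 4)
q(C) = 4
500 - q(-1*19) = 500 - 1*4 = 500 - 4 = 496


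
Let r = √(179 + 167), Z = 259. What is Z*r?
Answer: 259*√346 ≈ 4817.7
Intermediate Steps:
r = √346 ≈ 18.601
Z*r = 259*√346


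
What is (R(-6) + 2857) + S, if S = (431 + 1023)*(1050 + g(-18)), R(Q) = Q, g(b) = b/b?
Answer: 1531005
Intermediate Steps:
g(b) = 1
S = 1528154 (S = (431 + 1023)*(1050 + 1) = 1454*1051 = 1528154)
(R(-6) + 2857) + S = (-6 + 2857) + 1528154 = 2851 + 1528154 = 1531005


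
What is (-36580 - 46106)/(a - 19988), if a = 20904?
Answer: -41343/458 ≈ -90.269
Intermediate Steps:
(-36580 - 46106)/(a - 19988) = (-36580 - 46106)/(20904 - 19988) = -82686/916 = -82686*1/916 = -41343/458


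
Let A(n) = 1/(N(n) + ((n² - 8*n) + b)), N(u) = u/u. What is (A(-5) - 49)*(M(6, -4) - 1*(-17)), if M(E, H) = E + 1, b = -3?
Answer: -24688/21 ≈ -1175.6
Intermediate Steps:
M(E, H) = 1 + E
N(u) = 1
A(n) = 1/(-2 + n² - 8*n) (A(n) = 1/(1 + ((n² - 8*n) - 3)) = 1/(1 + (-3 + n² - 8*n)) = 1/(-2 + n² - 8*n))
(A(-5) - 49)*(M(6, -4) - 1*(-17)) = (1/(-2 + (-5)² - 8*(-5)) - 49)*((1 + 6) - 1*(-17)) = (1/(-2 + 25 + 40) - 49)*(7 + 17) = (1/63 - 49)*24 = -3086/63*24 = -24688/21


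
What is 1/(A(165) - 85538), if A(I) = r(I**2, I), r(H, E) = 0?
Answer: -1/85538 ≈ -1.1691e-5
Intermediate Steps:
A(I) = 0
1/(A(165) - 85538) = 1/(0 - 85538) = 1/(-85538) = -1/85538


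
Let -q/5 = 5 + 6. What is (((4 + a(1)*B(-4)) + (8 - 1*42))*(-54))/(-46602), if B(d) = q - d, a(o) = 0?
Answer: -30/863 ≈ -0.034762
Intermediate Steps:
q = -55 (q = -5*(5 + 6) = -5*11 = -55)
B(d) = -55 - d
(((4 + a(1)*B(-4)) + (8 - 1*42))*(-54))/(-46602) = (((4 + 0*(-55 - 1*(-4))) + (8 - 1*42))*(-54))/(-46602) = (((4 + 0*(-55 + 4)) + (8 - 42))*(-54))*(-1/46602) = (((4 + 0*(-51)) - 34)*(-54))*(-1/46602) = (((4 + 0) - 34)*(-54))*(-1/46602) = ((4 - 34)*(-54))*(-1/46602) = -30*(-54)*(-1/46602) = 1620*(-1/46602) = -30/863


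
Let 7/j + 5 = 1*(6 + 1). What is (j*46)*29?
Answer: 4669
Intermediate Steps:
j = 7/2 (j = 7/(-5 + 1*(6 + 1)) = 7/(-5 + 1*7) = 7/(-5 + 7) = 7/2 ≈ 3.5000)
(j*46)*29 = ((7/2)*46)*29 = 161*29 = 4669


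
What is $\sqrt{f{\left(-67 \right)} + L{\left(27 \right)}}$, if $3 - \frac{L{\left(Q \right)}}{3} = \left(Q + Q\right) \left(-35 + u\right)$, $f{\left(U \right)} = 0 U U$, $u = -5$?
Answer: $3 \sqrt{721} \approx 80.554$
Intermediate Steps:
$f{\left(U \right)} = 0$ ($f{\left(U \right)} = 0 U = 0$)
$L{\left(Q \right)} = 9 + 240 Q$ ($L{\left(Q \right)} = 9 - 3 \left(Q + Q\right) \left(-35 - 5\right) = 9 - 3 \cdot 2 Q \left(-40\right) = 9 - 3 \left(- 80 Q\right) = 9 + 240 Q$)
$\sqrt{f{\left(-67 \right)} + L{\left(27 \right)}} = \sqrt{0 + \left(9 + 240 \cdot 27\right)} = \sqrt{0 + \left(9 + 6480\right)} = \sqrt{0 + 6489} = \sqrt{6489} = 3 \sqrt{721}$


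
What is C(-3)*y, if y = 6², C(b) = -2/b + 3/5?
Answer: 228/5 ≈ 45.600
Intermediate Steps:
C(b) = ⅗ - 2/b (C(b) = -2/b + 3*(⅕) = -2/b + ⅗ = ⅗ - 2/b)
y = 36
C(-3)*y = (⅗ - 2/(-3))*36 = (⅗ - 2*(-⅓))*36 = (⅗ + ⅔)*36 = (19/15)*36 = 228/5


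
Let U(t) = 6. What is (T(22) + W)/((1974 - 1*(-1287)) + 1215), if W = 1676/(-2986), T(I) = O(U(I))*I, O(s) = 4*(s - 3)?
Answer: 196657/3341334 ≈ 0.058856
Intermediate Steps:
O(s) = -12 + 4*s (O(s) = 4*(-3 + s) = -12 + 4*s)
T(I) = 12*I (T(I) = (-12 + 4*6)*I = (-12 + 24)*I = 12*I)
W = -838/1493 (W = 1676*(-1/2986) = -838/1493 ≈ -0.56129)
(T(22) + W)/((1974 - 1*(-1287)) + 1215) = (12*22 - 838/1493)/((1974 - 1*(-1287)) + 1215) = (264 - 838/1493)/((1974 + 1287) + 1215) = 393314/(1493*(3261 + 1215)) = (393314/1493)/4476 = (393314/1493)*(1/4476) = 196657/3341334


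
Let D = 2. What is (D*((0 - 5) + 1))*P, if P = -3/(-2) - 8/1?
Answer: 52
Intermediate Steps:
P = -13/2 (P = -3*(-1/2) - 8*1 = 3/2 - 8 = -13/2 ≈ -6.5000)
(D*((0 - 5) + 1))*P = (2*((0 - 5) + 1))*(-13/2) = (2*(-5 + 1))*(-13/2) = (2*(-4))*(-13/2) = -8*(-13/2) = 52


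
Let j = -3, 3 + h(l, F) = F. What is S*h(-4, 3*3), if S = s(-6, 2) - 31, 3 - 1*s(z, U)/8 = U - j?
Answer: -282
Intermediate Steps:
h(l, F) = -3 + F
s(z, U) = -8*U (s(z, U) = 24 - 8*(U - 1*(-3)) = 24 - 8*(U + 3) = 24 - 8*(3 + U) = 24 + (-24 - 8*U) = -8*U)
S = -47 (S = -8*2 - 31 = -16 - 31 = -47)
S*h(-4, 3*3) = -47*(-3 + 3*3) = -47*(-3 + 9) = -47*6 = -282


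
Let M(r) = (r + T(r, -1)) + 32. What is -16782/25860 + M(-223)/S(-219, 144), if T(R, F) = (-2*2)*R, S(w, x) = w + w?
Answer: -1061599/471945 ≈ -2.2494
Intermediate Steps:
S(w, x) = 2*w
T(R, F) = -4*R
M(r) = 32 - 3*r (M(r) = (r - 4*r) + 32 = -3*r + 32 = 32 - 3*r)
-16782/25860 + M(-223)/S(-219, 144) = -16782/25860 + (32 - 3*(-223))/((2*(-219))) = -16782*1/25860 + (32 + 669)/(-438) = -2797/4310 + 701*(-1/438) = -2797/4310 - 701/438 = -1061599/471945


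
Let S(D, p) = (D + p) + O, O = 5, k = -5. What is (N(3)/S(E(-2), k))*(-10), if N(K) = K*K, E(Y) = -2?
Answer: 45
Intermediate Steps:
N(K) = K²
S(D, p) = 5 + D + p (S(D, p) = (D + p) + 5 = 5 + D + p)
(N(3)/S(E(-2), k))*(-10) = (3²/(5 - 2 - 5))*(-10) = (9/(-2))*(-10) = -½*9*(-10) = -9/2*(-10) = 45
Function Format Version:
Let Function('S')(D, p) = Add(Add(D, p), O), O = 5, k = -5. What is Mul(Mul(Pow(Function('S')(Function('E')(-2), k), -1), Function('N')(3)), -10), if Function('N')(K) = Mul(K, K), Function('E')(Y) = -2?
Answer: 45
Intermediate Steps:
Function('N')(K) = Pow(K, 2)
Function('S')(D, p) = Add(5, D, p) (Function('S')(D, p) = Add(Add(D, p), 5) = Add(5, D, p))
Mul(Mul(Pow(Function('S')(Function('E')(-2), k), -1), Function('N')(3)), -10) = Mul(Mul(Pow(Add(5, -2, -5), -1), Pow(3, 2)), -10) = Mul(Mul(Pow(-2, -1), 9), -10) = Mul(Mul(Rational(-1, 2), 9), -10) = Mul(Rational(-9, 2), -10) = 45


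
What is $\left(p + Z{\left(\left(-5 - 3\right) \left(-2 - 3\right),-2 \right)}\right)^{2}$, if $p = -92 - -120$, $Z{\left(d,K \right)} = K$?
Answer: $676$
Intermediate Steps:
$p = 28$ ($p = -92 + 120 = 28$)
$\left(p + Z{\left(\left(-5 - 3\right) \left(-2 - 3\right),-2 \right)}\right)^{2} = \left(28 - 2\right)^{2} = 26^{2} = 676$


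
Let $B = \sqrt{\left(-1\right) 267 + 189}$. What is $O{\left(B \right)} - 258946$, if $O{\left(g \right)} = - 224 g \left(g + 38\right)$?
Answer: $-241474 - 8512 i \sqrt{78} \approx -2.4147 \cdot 10^{5} - 75176.0 i$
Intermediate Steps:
$B = i \sqrt{78}$ ($B = \sqrt{-267 + 189} = \sqrt{-78} = i \sqrt{78} \approx 8.8318 i$)
$O{\left(g \right)} = - 224 g \left(38 + g\right)$
$O{\left(B \right)} - 258946 = - 224 i \sqrt{78} \left(38 + i \sqrt{78}\right) - 258946 = -258946 - 224 i \sqrt{78} \left(38 + i \sqrt{78}\right)$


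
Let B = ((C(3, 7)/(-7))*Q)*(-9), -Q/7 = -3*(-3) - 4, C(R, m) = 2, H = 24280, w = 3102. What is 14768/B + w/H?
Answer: -17914393/109260 ≈ -163.96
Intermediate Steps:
Q = -35 (Q = -7*(-3*(-3) - 4) = -7*(9 - 4) = -7*5 = -35)
B = -90 (B = ((2/(-7))*(-35))*(-9) = ((2*(-⅐))*(-35))*(-9) = -2/7*(-35)*(-9) = 10*(-9) = -90)
14768/B + w/H = 14768/(-90) + 3102/24280 = 14768*(-1/90) + 3102*(1/24280) = -7384/45 + 1551/12140 = -17914393/109260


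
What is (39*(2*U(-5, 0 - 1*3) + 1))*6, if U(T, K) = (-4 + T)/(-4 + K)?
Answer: 5850/7 ≈ 835.71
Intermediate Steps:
U(T, K) = (-4 + T)/(-4 + K)
(39*(2*U(-5, 0 - 1*3) + 1))*6 = (39*(2*((-4 - 5)/(-4 + (0 - 1*3))) + 1))*6 = (39*(2*(-9/(-4 + (0 - 3))) + 1))*6 = (39*(2*(-9/(-4 - 3)) + 1))*6 = (39*(2*(-9/(-7)) + 1))*6 = (39*(2*(-⅐*(-9)) + 1))*6 = (39*(2*(9/7) + 1))*6 = (39*(18/7 + 1))*6 = (39*(25/7))*6 = (975/7)*6 = 5850/7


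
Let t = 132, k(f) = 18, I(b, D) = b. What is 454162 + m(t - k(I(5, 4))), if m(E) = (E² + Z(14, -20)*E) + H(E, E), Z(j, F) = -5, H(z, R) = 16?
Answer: 466604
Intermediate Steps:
m(E) = 16 + E² - 5*E (m(E) = (E² - 5*E) + 16 = 16 + E² - 5*E)
454162 + m(t - k(I(5, 4))) = 454162 + (16 + (132 - 1*18)² - 5*(132 - 1*18)) = 454162 + (16 + (132 - 18)² - 5*(132 - 18)) = 454162 + (16 + 114² - 5*114) = 454162 + (16 + 12996 - 570) = 454162 + 12442 = 466604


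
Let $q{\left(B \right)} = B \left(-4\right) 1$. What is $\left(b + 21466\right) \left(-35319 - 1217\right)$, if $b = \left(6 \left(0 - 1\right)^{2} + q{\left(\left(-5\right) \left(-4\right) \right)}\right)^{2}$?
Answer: $-984352912$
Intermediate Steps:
$q{\left(B \right)} = - 4 B$ ($q{\left(B \right)} = - 4 B 1 = - 4 B$)
$b = 5476$ ($b = \left(6 \left(0 - 1\right)^{2} - 4 \left(\left(-5\right) \left(-4\right)\right)\right)^{2} = \left(6 \left(-1\right)^{2} - 80\right)^{2} = \left(6 \cdot 1 - 80\right)^{2} = \left(6 - 80\right)^{2} = \left(-74\right)^{2} = 5476$)
$\left(b + 21466\right) \left(-35319 - 1217\right) = \left(5476 + 21466\right) \left(-35319 - 1217\right) = 26942 \left(-36536\right) = -984352912$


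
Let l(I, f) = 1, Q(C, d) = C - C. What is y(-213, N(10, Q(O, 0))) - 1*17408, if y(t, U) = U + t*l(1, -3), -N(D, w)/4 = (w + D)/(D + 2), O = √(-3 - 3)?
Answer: -52873/3 ≈ -17624.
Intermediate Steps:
O = I*√6 (O = √(-6) = I*√6 ≈ 2.4495*I)
Q(C, d) = 0
N(D, w) = -4*(D + w)/(2 + D) (N(D, w) = -4*(w + D)/(D + 2) = -4*(D + w)/(2 + D))
y(t, U) = U + t (y(t, U) = U + t*1 = U + t)
y(-213, N(10, Q(O, 0))) - 1*17408 = (4*(-1*10 - 1*0)/(2 + 10) - 213) - 1*17408 = (4*(-10 + 0)/12 - 213) - 17408 = (4*(1/12)*(-10) - 213) - 17408 = (-10/3 - 213) - 17408 = -649/3 - 17408 = -52873/3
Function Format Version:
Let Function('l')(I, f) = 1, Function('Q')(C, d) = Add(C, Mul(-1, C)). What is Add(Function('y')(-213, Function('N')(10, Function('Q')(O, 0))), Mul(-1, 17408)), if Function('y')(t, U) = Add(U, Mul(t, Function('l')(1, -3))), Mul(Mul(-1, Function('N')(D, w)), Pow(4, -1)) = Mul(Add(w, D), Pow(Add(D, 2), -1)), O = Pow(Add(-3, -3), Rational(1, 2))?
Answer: Rational(-52873, 3) ≈ -17624.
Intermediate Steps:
O = Mul(I, Pow(6, Rational(1, 2))) (O = Pow(-6, Rational(1, 2)) = Mul(I, Pow(6, Rational(1, 2))) ≈ Mul(2.4495, I))
Function('Q')(C, d) = 0
Function('N')(D, w) = Mul(-4, Pow(Add(2, D), -1), Add(D, w)) (Function('N')(D, w) = Mul(-4, Mul(Add(w, D), Pow(Add(D, 2), -1))) = Mul(-4, Mul(Add(D, w), Pow(Add(2, D), -1))) = Mul(-4, Mul(Pow(Add(2, D), -1), Add(D, w))) = Mul(-4, Pow(Add(2, D), -1), Add(D, w)))
Function('y')(t, U) = Add(U, t) (Function('y')(t, U) = Add(U, Mul(t, 1)) = Add(U, t))
Add(Function('y')(-213, Function('N')(10, Function('Q')(O, 0))), Mul(-1, 17408)) = Add(Add(Mul(4, Pow(Add(2, 10), -1), Add(Mul(-1, 10), Mul(-1, 0))), -213), Mul(-1, 17408)) = Add(Add(Mul(4, Pow(12, -1), Add(-10, 0)), -213), -17408) = Add(Add(Mul(4, Rational(1, 12), -10), -213), -17408) = Add(Add(Rational(-10, 3), -213), -17408) = Add(Rational(-649, 3), -17408) = Rational(-52873, 3)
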